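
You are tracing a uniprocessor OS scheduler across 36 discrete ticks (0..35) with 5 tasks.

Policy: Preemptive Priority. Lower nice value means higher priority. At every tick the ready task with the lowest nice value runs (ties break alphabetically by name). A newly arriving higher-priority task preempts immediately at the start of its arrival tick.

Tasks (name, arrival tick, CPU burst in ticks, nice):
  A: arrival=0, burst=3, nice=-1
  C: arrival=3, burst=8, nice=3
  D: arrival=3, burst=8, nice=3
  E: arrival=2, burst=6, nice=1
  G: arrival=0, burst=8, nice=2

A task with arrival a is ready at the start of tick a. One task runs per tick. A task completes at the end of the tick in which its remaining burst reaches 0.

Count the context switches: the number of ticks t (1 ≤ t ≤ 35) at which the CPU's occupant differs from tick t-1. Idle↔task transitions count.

t=0: ready={A,G} → run A
t=1: ready={A,G} → run A
t=2: ready={A,E,G} → run A
t=3: ready={C,D,E,G} → run E
t=4: ready={C,D,E,G} → run E
t=5: ready={C,D,E,G} → run E
t=6: ready={C,D,E,G} → run E
t=7: ready={C,D,E,G} → run E
t=8: ready={C,D,E,G} → run E
t=9: ready={C,D,G} → run G
t=10: ready={C,D,G} → run G
t=11: ready={C,D,G} → run G
t=12: ready={C,D,G} → run G
t=13: ready={C,D,G} → run G
t=14: ready={C,D,G} → run G
t=15: ready={C,D,G} → run G
t=16: ready={C,D,G} → run G
t=17: ready={C,D} → run C
t=18: ready={C,D} → run C
t=19: ready={C,D} → run C
t=20: ready={C,D} → run C
t=21: ready={C,D} → run C
t=22: ready={C,D} → run C
t=23: ready={C,D} → run C
t=24: ready={C,D} → run C
t=25: ready={D} → run D
t=26: ready={D} → run D
t=27: ready={D} → run D
t=28: ready={D} → run D
t=29: ready={D} → run D
t=30: ready={D} → run D
t=31: ready={D} → run D
t=32: ready={D} → run D
t=33: (idle)
t=34: (idle)
t=35: (idle)

context switches = 5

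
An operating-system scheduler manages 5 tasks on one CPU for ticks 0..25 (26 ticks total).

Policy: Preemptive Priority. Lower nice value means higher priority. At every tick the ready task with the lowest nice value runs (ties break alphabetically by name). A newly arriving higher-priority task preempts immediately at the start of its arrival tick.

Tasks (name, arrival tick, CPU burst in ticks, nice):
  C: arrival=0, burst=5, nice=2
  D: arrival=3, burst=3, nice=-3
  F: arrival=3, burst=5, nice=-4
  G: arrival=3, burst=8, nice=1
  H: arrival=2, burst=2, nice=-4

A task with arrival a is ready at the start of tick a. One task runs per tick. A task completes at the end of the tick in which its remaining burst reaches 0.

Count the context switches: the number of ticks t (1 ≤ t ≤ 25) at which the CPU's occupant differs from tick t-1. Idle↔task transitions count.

t=0: ready={C} → run C
t=1: ready={C} → run C
t=2: ready={C,H} → run H
t=3: ready={C,D,F,G,H} → run F
t=4: ready={C,D,F,G,H} → run F
t=5: ready={C,D,F,G,H} → run F
t=6: ready={C,D,F,G,H} → run F
t=7: ready={C,D,F,G,H} → run F
t=8: ready={C,D,G,H} → run H
t=9: ready={C,D,G} → run D
t=10: ready={C,D,G} → run D
t=11: ready={C,D,G} → run D
t=12: ready={C,G} → run G
t=13: ready={C,G} → run G
t=14: ready={C,G} → run G
t=15: ready={C,G} → run G
t=16: ready={C,G} → run G
t=17: ready={C,G} → run G
t=18: ready={C,G} → run G
t=19: ready={C,G} → run G
t=20: ready={C} → run C
t=21: ready={C} → run C
t=22: ready={C} → run C
t=23: (idle)
t=24: (idle)
t=25: (idle)

context switches = 7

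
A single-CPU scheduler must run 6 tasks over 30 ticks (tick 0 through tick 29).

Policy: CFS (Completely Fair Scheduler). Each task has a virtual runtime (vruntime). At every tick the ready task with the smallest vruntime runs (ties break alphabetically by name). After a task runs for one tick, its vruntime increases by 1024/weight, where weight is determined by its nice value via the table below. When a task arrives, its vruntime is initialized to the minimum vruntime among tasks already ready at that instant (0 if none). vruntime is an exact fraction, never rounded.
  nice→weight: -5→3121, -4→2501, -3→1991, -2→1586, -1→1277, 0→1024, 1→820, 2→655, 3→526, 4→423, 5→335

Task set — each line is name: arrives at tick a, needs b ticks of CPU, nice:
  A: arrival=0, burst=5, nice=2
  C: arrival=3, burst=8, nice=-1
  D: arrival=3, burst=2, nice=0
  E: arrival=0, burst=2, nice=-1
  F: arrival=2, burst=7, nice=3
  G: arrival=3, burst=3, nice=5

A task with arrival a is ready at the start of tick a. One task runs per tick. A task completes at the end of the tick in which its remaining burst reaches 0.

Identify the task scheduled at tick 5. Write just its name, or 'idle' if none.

running at tick 5 = F

t=0: vr[A=0 E=0] → run A
t=1: vr[A=1024/655 E=0] → run E
t=2: vr[A=1024/655 E=1024/1277 F=1024/1277] → run E
t=3: vr[A=1024/655 C=1024/1277 D=1024/1277 F=1024/1277 G=1024/1277] → run C
t=4: vr[A=1024/655 C=2048/1277 D=1024/1277 F=1024/1277 G=1024/1277] → run D
t=5: vr[A=1024/655 C=2048/1277 D=2301/1277 F=1024/1277 G=1024/1277] → run F
t=6: vr[A=1024/655 C=2048/1277 D=2301/1277 F=923136/335851 G=1024/1277] → run G
t=7: vr[A=1024/655 C=2048/1277 D=2301/1277 F=923136/335851 G=1650688/427795] → run A
t=8: vr[A=2048/655 C=2048/1277 D=2301/1277 F=923136/335851 G=1650688/427795] → run C
t=9: vr[A=2048/655 C=3072/1277 D=2301/1277 F=923136/335851 G=1650688/427795] → run D
t=10: vr[A=2048/655 C=3072/1277 F=923136/335851 G=1650688/427795] → run C
t=11: vr[A=2048/655 C=4096/1277 F=923136/335851 G=1650688/427795] → run F
t=12: vr[A=2048/655 C=4096/1277 F=1576960/335851 G=1650688/427795] → run A
t=13: vr[A=3072/655 C=4096/1277 F=1576960/335851 G=1650688/427795] → run C
t=14: vr[A=3072/655 C=5120/1277 F=1576960/335851 G=1650688/427795] → run G
t=15: vr[A=3072/655 C=5120/1277 F=1576960/335851 G=2958336/427795] → run C
t=16: vr[A=3072/655 C=6144/1277 F=1576960/335851 G=2958336/427795] → run A
t=17: vr[A=4096/655 C=6144/1277 F=1576960/335851 G=2958336/427795] → run F
t=18: vr[A=4096/655 C=6144/1277 F=2230784/335851 G=2958336/427795] → run C
t=19: vr[A=4096/655 C=7168/1277 F=2230784/335851 G=2958336/427795] → run C
t=20: vr[A=4096/655 C=8192/1277 F=2230784/335851 G=2958336/427795] → run A
t=21: vr[C=8192/1277 F=2230784/335851 G=2958336/427795] → run C
t=22: vr[F=2230784/335851 G=2958336/427795] → run F
t=23: vr[F=2884608/335851 G=2958336/427795] → run G
t=24: vr[F=2884608/335851] → run F
t=25: vr[F=3538432/335851] → run F
t=26: vr[F=4192256/335851] → run F
t=27: (idle)
t=28: (idle)
t=29: (idle)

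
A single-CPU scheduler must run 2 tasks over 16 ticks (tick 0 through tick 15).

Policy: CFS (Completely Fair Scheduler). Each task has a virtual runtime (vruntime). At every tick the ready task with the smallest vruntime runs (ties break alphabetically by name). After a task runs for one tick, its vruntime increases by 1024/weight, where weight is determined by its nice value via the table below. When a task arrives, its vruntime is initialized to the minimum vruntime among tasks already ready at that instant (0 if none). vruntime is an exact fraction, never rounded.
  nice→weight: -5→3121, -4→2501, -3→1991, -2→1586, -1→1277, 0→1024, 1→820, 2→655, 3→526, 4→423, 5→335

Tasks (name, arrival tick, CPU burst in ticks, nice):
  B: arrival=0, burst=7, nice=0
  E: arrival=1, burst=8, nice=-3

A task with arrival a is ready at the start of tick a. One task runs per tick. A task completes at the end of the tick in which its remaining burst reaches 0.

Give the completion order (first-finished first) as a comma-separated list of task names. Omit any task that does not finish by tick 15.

completion order = E, B

t=0: vr[B=0] → run B
t=1: vr[B=1 E=1] → run B
t=2: vr[B=2 E=1] → run E
t=3: vr[B=2 E=3015/1991] → run E
t=4: vr[B=2 E=4039/1991] → run B
t=5: vr[B=3 E=4039/1991] → run E
t=6: vr[B=3 E=5063/1991] → run E
t=7: vr[B=3 E=6087/1991] → run B
t=8: vr[B=4 E=6087/1991] → run E
t=9: vr[B=4 E=7111/1991] → run E
t=10: vr[B=4 E=8135/1991] → run B
t=11: vr[B=5 E=8135/1991] → run E
t=12: vr[B=5 E=9159/1991] → run E
t=13: vr[B=5] → run B
t=14: vr[B=6] → run B
t=15: (idle)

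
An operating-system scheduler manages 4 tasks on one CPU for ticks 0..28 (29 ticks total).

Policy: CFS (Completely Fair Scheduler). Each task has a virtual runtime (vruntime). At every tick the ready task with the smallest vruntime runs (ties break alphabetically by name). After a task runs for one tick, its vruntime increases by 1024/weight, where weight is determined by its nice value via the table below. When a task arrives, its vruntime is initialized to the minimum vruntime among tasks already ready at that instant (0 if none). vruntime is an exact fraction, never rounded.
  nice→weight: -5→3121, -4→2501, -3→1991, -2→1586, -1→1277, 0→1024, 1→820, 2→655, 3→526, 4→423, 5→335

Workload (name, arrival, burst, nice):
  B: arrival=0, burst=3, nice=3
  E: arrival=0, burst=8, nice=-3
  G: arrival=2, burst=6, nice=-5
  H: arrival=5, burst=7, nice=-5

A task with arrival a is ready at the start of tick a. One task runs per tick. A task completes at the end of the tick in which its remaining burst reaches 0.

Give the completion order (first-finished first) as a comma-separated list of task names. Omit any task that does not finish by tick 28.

completion order = G, H, E, B

t=0: vr[B=0 E=0] → run B
t=1: vr[B=512/263 E=0] → run E
t=2: vr[B=512/263 E=1024/1991 G=1024/1991] → run E
t=3: vr[B=512/263 E=2048/1991 G=1024/1991] → run G
t=4: vr[B=512/263 E=2048/1991 G=5234688/6213911] → run G
t=5: vr[B=512/263 E=2048/1991 G=7273472/6213911 H=2048/1991] → run E
t=6: vr[B=512/263 E=3072/1991 G=7273472/6213911 H=2048/1991] → run H
t=7: vr[B=512/263 E=3072/1991 G=7273472/6213911 H=8430592/6213911] → run G
t=8: vr[B=512/263 E=3072/1991 G=9312256/6213911 H=8430592/6213911] → run H
t=9: vr[B=512/263 E=3072/1991 G=9312256/6213911 H=10469376/6213911] → run G
t=10: vr[B=512/263 E=3072/1991 G=11351040/6213911 H=10469376/6213911] → run E
t=11: vr[B=512/263 E=4096/1991 G=11351040/6213911 H=10469376/6213911] → run H
t=12: vr[B=512/263 E=4096/1991 G=11351040/6213911 H=12508160/6213911] → run G
t=13: vr[B=512/263 E=4096/1991 G=13389824/6213911 H=12508160/6213911] → run B
t=14: vr[B=1024/263 E=4096/1991 G=13389824/6213911 H=12508160/6213911] → run H
t=15: vr[B=1024/263 E=4096/1991 G=13389824/6213911 H=14546944/6213911] → run E
t=16: vr[B=1024/263 E=5120/1991 G=13389824/6213911 H=14546944/6213911] → run G
t=17: vr[B=1024/263 E=5120/1991 H=14546944/6213911] → run H
t=18: vr[B=1024/263 E=5120/1991 H=16585728/6213911] → run E
t=19: vr[B=1024/263 E=6144/1991 H=16585728/6213911] → run H
t=20: vr[B=1024/263 E=6144/1991 H=18624512/6213911] → run H
t=21: vr[B=1024/263 E=6144/1991] → run E
t=22: vr[B=1024/263 E=7168/1991] → run E
t=23: vr[B=1024/263] → run B
t=24: (idle)
t=25: (idle)
t=26: (idle)
t=27: (idle)
t=28: (idle)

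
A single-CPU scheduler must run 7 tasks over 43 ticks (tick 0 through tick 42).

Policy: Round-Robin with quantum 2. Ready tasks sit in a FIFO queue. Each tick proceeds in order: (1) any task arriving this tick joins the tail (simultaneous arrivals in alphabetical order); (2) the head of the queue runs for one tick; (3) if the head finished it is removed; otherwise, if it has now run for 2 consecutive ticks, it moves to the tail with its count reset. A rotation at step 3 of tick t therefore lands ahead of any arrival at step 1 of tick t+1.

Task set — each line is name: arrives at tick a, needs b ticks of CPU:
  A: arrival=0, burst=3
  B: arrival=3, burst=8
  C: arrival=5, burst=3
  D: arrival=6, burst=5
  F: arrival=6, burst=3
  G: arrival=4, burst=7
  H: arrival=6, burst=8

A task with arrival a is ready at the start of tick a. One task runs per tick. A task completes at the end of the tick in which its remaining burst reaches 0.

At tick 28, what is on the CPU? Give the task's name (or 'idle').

t=0: queue=[A] q_used=0 → run A
t=1: queue=[A] q_used=1 → run A
t=2: queue=[A] q_used=0 → run A
t=3: queue=[B] q_used=0 → run B
t=4: queue=[B,G] q_used=1 → run B
t=5: queue=[G,B,C] q_used=0 → run G
t=6: queue=[G,B,C,D,F,H] q_used=1 → run G
t=7: queue=[B,C,D,F,H,G] q_used=0 → run B
t=8: queue=[B,C,D,F,H,G] q_used=1 → run B
t=9: queue=[C,D,F,H,G,B] q_used=0 → run C
t=10: queue=[C,D,F,H,G,B] q_used=1 → run C
t=11: queue=[D,F,H,G,B,C] q_used=0 → run D
t=12: queue=[D,F,H,G,B,C] q_used=1 → run D
t=13: queue=[F,H,G,B,C,D] q_used=0 → run F
t=14: queue=[F,H,G,B,C,D] q_used=1 → run F
t=15: queue=[H,G,B,C,D,F] q_used=0 → run H
t=16: queue=[H,G,B,C,D,F] q_used=1 → run H
t=17: queue=[G,B,C,D,F,H] q_used=0 → run G
t=18: queue=[G,B,C,D,F,H] q_used=1 → run G
t=19: queue=[B,C,D,F,H,G] q_used=0 → run B
t=20: queue=[B,C,D,F,H,G] q_used=1 → run B
t=21: queue=[C,D,F,H,G,B] q_used=0 → run C
t=22: queue=[D,F,H,G,B] q_used=0 → run D
t=23: queue=[D,F,H,G,B] q_used=1 → run D
t=24: queue=[F,H,G,B,D] q_used=0 → run F
t=25: queue=[H,G,B,D] q_used=0 → run H
t=26: queue=[H,G,B,D] q_used=1 → run H
t=27: queue=[G,B,D,H] q_used=0 → run G
t=28: queue=[G,B,D,H] q_used=1 → run G
t=29: queue=[B,D,H,G] q_used=0 → run B
t=30: queue=[B,D,H,G] q_used=1 → run B
t=31: queue=[D,H,G] q_used=0 → run D
t=32: queue=[H,G] q_used=0 → run H
t=33: queue=[H,G] q_used=1 → run H
t=34: queue=[G,H] q_used=0 → run G
t=35: queue=[H] q_used=0 → run H
t=36: queue=[H] q_used=1 → run H
t=37: (idle)
t=38: (idle)
t=39: (idle)
t=40: (idle)
t=41: (idle)
t=42: (idle)

running at tick 28 = G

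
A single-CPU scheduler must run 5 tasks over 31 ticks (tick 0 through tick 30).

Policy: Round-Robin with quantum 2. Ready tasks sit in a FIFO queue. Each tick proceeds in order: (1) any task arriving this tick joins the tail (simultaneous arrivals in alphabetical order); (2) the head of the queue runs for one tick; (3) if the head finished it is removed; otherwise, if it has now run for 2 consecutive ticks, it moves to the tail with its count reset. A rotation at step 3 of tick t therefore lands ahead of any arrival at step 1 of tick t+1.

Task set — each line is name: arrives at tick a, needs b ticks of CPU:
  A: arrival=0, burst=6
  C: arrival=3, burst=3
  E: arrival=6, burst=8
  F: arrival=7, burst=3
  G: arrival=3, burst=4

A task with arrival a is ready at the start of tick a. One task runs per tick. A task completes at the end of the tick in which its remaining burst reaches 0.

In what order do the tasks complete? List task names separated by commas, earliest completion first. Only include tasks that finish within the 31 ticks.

t=0: queue=[A] q_used=0 → run A
t=1: queue=[A] q_used=1 → run A
t=2: queue=[A] q_used=0 → run A
t=3: queue=[A,C,G] q_used=1 → run A
t=4: queue=[C,G,A] q_used=0 → run C
t=5: queue=[C,G,A] q_used=1 → run C
t=6: queue=[G,A,C,E] q_used=0 → run G
t=7: queue=[G,A,C,E,F] q_used=1 → run G
t=8: queue=[A,C,E,F,G] q_used=0 → run A
t=9: queue=[A,C,E,F,G] q_used=1 → run A
t=10: queue=[C,E,F,G] q_used=0 → run C
t=11: queue=[E,F,G] q_used=0 → run E
t=12: queue=[E,F,G] q_used=1 → run E
t=13: queue=[F,G,E] q_used=0 → run F
t=14: queue=[F,G,E] q_used=1 → run F
t=15: queue=[G,E,F] q_used=0 → run G
t=16: queue=[G,E,F] q_used=1 → run G
t=17: queue=[E,F] q_used=0 → run E
t=18: queue=[E,F] q_used=1 → run E
t=19: queue=[F,E] q_used=0 → run F
t=20: queue=[E] q_used=0 → run E
t=21: queue=[E] q_used=1 → run E
t=22: queue=[E] q_used=0 → run E
t=23: queue=[E] q_used=1 → run E
t=24: (idle)
t=25: (idle)
t=26: (idle)
t=27: (idle)
t=28: (idle)
t=29: (idle)
t=30: (idle)

completion order = A, C, G, F, E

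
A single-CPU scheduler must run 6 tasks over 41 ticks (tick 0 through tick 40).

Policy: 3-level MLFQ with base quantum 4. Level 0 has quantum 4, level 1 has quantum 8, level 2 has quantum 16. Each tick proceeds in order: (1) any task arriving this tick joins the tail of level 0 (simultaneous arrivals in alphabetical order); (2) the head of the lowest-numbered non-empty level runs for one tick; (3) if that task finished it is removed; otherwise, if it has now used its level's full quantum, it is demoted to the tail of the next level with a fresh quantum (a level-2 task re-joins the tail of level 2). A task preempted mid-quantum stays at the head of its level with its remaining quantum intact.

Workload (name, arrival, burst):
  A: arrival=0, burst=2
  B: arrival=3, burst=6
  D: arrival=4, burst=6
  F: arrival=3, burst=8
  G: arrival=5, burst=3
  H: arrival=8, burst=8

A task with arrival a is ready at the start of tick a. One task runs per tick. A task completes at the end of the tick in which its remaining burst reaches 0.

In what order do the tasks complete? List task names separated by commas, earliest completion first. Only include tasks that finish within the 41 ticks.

t=0: L0/L1/L2 = A/-/- → run A
t=1: L0/L1/L2 = A/-/- → run A
t=2: (idle)
t=3: L0/L1/L2 = BF/-/- → run B
t=4: L0/L1/L2 = BFD/-/- → run B
t=5: L0/L1/L2 = BFDG/-/- → run B
t=6: L0/L1/L2 = BFDG/-/- → run B
t=7: L0/L1/L2 = FDG/B/- → run F
t=8: L0/L1/L2 = FDGH/B/- → run F
t=9: L0/L1/L2 = FDGH/B/- → run F
t=10: L0/L1/L2 = FDGH/B/- → run F
t=11: L0/L1/L2 = DGH/BF/- → run D
t=12: L0/L1/L2 = DGH/BF/- → run D
t=13: L0/L1/L2 = DGH/BF/- → run D
t=14: L0/L1/L2 = DGH/BF/- → run D
t=15: L0/L1/L2 = GH/BFD/- → run G
t=16: L0/L1/L2 = GH/BFD/- → run G
t=17: L0/L1/L2 = GH/BFD/- → run G
t=18: L0/L1/L2 = H/BFD/- → run H
t=19: L0/L1/L2 = H/BFD/- → run H
t=20: L0/L1/L2 = H/BFD/- → run H
t=21: L0/L1/L2 = H/BFD/- → run H
t=22: L0/L1/L2 = -/BFDH/- → run B
t=23: L0/L1/L2 = -/BFDH/- → run B
t=24: L0/L1/L2 = -/FDH/- → run F
t=25: L0/L1/L2 = -/FDH/- → run F
t=26: L0/L1/L2 = -/FDH/- → run F
t=27: L0/L1/L2 = -/FDH/- → run F
t=28: L0/L1/L2 = -/DH/- → run D
t=29: L0/L1/L2 = -/DH/- → run D
t=30: L0/L1/L2 = -/H/- → run H
t=31: L0/L1/L2 = -/H/- → run H
t=32: L0/L1/L2 = -/H/- → run H
t=33: L0/L1/L2 = -/H/- → run H
t=34: (idle)
t=35: (idle)
t=36: (idle)
t=37: (idle)
t=38: (idle)
t=39: (idle)
t=40: (idle)

completion order = A, G, B, F, D, H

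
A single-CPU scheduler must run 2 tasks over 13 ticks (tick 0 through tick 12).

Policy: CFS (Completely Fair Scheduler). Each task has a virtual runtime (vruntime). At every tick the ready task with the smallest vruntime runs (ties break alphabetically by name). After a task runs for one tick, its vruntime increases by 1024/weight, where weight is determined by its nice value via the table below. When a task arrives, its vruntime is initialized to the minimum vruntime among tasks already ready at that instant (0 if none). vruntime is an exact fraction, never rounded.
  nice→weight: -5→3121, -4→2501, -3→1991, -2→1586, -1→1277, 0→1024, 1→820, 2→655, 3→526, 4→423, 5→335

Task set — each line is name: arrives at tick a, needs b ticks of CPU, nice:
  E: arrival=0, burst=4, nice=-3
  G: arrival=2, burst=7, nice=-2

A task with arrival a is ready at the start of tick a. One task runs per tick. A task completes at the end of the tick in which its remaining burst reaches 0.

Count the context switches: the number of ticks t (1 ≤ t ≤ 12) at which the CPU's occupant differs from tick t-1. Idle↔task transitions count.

t=0: vr[E=0] → run E
t=1: vr[E=1024/1991] → run E
t=2: vr[E=2048/1991 G=2048/1991] → run E
t=3: vr[E=3072/1991 G=2048/1991] → run G
t=4: vr[E=3072/1991 G=2643456/1578863] → run E
t=5: vr[G=2643456/1578863] → run G
t=6: vr[G=3662848/1578863] → run G
t=7: vr[G=4682240/1578863] → run G
t=8: vr[G=5701632/1578863] → run G
t=9: vr[G=6721024/1578863] → run G
t=10: vr[G=7740416/1578863] → run G
t=11: (idle)
t=12: (idle)

context switches = 4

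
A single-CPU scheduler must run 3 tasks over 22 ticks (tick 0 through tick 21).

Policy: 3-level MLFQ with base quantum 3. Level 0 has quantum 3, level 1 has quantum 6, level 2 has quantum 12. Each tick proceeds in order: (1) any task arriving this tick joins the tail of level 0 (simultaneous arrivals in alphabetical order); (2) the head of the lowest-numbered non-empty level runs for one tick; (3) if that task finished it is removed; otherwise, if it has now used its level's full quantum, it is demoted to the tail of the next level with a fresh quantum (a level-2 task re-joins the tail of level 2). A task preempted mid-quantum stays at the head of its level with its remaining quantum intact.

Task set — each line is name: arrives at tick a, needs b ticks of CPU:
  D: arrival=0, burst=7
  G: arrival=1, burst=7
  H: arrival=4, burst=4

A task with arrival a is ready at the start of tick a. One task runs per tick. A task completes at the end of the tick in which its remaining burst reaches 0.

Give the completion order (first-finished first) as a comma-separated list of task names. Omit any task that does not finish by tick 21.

t=0: L0/L1/L2 = D/-/- → run D
t=1: L0/L1/L2 = DG/-/- → run D
t=2: L0/L1/L2 = DG/-/- → run D
t=3: L0/L1/L2 = G/D/- → run G
t=4: L0/L1/L2 = GH/D/- → run G
t=5: L0/L1/L2 = GH/D/- → run G
t=6: L0/L1/L2 = H/DG/- → run H
t=7: L0/L1/L2 = H/DG/- → run H
t=8: L0/L1/L2 = H/DG/- → run H
t=9: L0/L1/L2 = -/DGH/- → run D
t=10: L0/L1/L2 = -/DGH/- → run D
t=11: L0/L1/L2 = -/DGH/- → run D
t=12: L0/L1/L2 = -/DGH/- → run D
t=13: L0/L1/L2 = -/GH/- → run G
t=14: L0/L1/L2 = -/GH/- → run G
t=15: L0/L1/L2 = -/GH/- → run G
t=16: L0/L1/L2 = -/GH/- → run G
t=17: L0/L1/L2 = -/H/- → run H
t=18: (idle)
t=19: (idle)
t=20: (idle)
t=21: (idle)

completion order = D, G, H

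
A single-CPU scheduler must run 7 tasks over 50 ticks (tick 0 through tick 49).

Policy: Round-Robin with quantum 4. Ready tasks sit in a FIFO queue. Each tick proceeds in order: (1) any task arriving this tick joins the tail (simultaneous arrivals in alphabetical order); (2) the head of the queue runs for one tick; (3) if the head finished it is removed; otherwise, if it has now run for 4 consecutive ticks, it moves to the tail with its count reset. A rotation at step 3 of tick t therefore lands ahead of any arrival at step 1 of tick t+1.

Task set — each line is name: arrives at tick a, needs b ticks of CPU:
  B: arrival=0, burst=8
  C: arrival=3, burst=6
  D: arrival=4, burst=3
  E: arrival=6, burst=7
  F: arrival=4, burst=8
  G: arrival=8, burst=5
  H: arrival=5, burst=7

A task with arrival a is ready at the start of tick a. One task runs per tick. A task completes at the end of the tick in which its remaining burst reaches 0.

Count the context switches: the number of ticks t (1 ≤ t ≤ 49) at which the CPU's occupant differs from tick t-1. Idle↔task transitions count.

context switches = 13

t=0: queue=[B] q_used=0 → run B
t=1: queue=[B] q_used=1 → run B
t=2: queue=[B] q_used=2 → run B
t=3: queue=[B,C] q_used=3 → run B
t=4: queue=[C,B,D,F] q_used=0 → run C
t=5: queue=[C,B,D,F,H] q_used=1 → run C
t=6: queue=[C,B,D,F,H,E] q_used=2 → run C
t=7: queue=[C,B,D,F,H,E] q_used=3 → run C
t=8: queue=[B,D,F,H,E,C,G] q_used=0 → run B
t=9: queue=[B,D,F,H,E,C,G] q_used=1 → run B
t=10: queue=[B,D,F,H,E,C,G] q_used=2 → run B
t=11: queue=[B,D,F,H,E,C,G] q_used=3 → run B
t=12: queue=[D,F,H,E,C,G] q_used=0 → run D
t=13: queue=[D,F,H,E,C,G] q_used=1 → run D
t=14: queue=[D,F,H,E,C,G] q_used=2 → run D
t=15: queue=[F,H,E,C,G] q_used=0 → run F
t=16: queue=[F,H,E,C,G] q_used=1 → run F
t=17: queue=[F,H,E,C,G] q_used=2 → run F
t=18: queue=[F,H,E,C,G] q_used=3 → run F
t=19: queue=[H,E,C,G,F] q_used=0 → run H
t=20: queue=[H,E,C,G,F] q_used=1 → run H
t=21: queue=[H,E,C,G,F] q_used=2 → run H
t=22: queue=[H,E,C,G,F] q_used=3 → run H
t=23: queue=[E,C,G,F,H] q_used=0 → run E
t=24: queue=[E,C,G,F,H] q_used=1 → run E
t=25: queue=[E,C,G,F,H] q_used=2 → run E
t=26: queue=[E,C,G,F,H] q_used=3 → run E
t=27: queue=[C,G,F,H,E] q_used=0 → run C
t=28: queue=[C,G,F,H,E] q_used=1 → run C
t=29: queue=[G,F,H,E] q_used=0 → run G
t=30: queue=[G,F,H,E] q_used=1 → run G
t=31: queue=[G,F,H,E] q_used=2 → run G
t=32: queue=[G,F,H,E] q_used=3 → run G
t=33: queue=[F,H,E,G] q_used=0 → run F
t=34: queue=[F,H,E,G] q_used=1 → run F
t=35: queue=[F,H,E,G] q_used=2 → run F
t=36: queue=[F,H,E,G] q_used=3 → run F
t=37: queue=[H,E,G] q_used=0 → run H
t=38: queue=[H,E,G] q_used=1 → run H
t=39: queue=[H,E,G] q_used=2 → run H
t=40: queue=[E,G] q_used=0 → run E
t=41: queue=[E,G] q_used=1 → run E
t=42: queue=[E,G] q_used=2 → run E
t=43: queue=[G] q_used=0 → run G
t=44: (idle)
t=45: (idle)
t=46: (idle)
t=47: (idle)
t=48: (idle)
t=49: (idle)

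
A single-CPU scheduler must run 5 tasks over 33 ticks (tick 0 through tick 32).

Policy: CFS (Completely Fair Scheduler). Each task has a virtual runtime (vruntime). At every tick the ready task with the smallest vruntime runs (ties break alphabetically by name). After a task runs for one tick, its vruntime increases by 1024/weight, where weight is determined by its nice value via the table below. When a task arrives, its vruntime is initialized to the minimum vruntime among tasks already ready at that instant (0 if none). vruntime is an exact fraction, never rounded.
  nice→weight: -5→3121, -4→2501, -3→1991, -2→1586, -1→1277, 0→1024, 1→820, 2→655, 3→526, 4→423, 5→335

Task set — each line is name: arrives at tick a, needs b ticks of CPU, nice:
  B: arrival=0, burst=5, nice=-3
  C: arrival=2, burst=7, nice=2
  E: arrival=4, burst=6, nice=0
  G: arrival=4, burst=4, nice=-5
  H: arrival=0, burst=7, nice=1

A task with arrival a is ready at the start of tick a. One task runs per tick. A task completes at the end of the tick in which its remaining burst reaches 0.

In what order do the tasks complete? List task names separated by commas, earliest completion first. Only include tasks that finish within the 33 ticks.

completion order = G, B, E, H, C

t=0: vr[B=0 H=0] → run B
t=1: vr[B=1024/1991 H=0] → run H
t=2: vr[B=1024/1991 C=1024/1991 H=256/205] → run B
t=3: vr[B=2048/1991 C=1024/1991 H=256/205] → run C
t=4: vr[B=2048/1991 C=2709504/1304105 E=2048/1991 G=2048/1991 H=256/205] → run B
t=5: vr[B=3072/1991 C=2709504/1304105 E=2048/1991 G=2048/1991 H=256/205] → run E
t=6: vr[B=3072/1991 C=2709504/1304105 E=4039/1991 G=2048/1991 H=256/205] → run G
t=7: vr[B=3072/1991 C=2709504/1304105 E=4039/1991 G=8430592/6213911 H=256/205] → run H
t=8: vr[B=3072/1991 C=2709504/1304105 E=4039/1991 G=8430592/6213911 H=512/205] → run G
t=9: vr[B=3072/1991 C=2709504/1304105 E=4039/1991 G=10469376/6213911 H=512/205] → run B
t=10: vr[B=4096/1991 C=2709504/1304105 E=4039/1991 G=10469376/6213911 H=512/205] → run G
t=11: vr[B=4096/1991 C=2709504/1304105 E=4039/1991 G=12508160/6213911 H=512/205] → run G
t=12: vr[B=4096/1991 C=2709504/1304105 E=4039/1991 H=512/205] → run E
t=13: vr[B=4096/1991 C=2709504/1304105 E=6030/1991 H=512/205] → run B
t=14: vr[C=2709504/1304105 E=6030/1991 H=512/205] → run C
t=15: vr[C=4748288/1304105 E=6030/1991 H=512/205] → run H
t=16: vr[C=4748288/1304105 E=6030/1991 H=768/205] → run E
t=17: vr[C=4748288/1304105 E=8021/1991 H=768/205] → run C
t=18: vr[C=6787072/1304105 E=8021/1991 H=768/205] → run H
t=19: vr[C=6787072/1304105 E=8021/1991 H=1024/205] → run E
t=20: vr[C=6787072/1304105 E=10012/1991 H=1024/205] → run H
t=21: vr[C=6787072/1304105 E=10012/1991 H=256/41] → run E
t=22: vr[C=6787072/1304105 E=12003/1991 H=256/41] → run C
t=23: vr[C=8825856/1304105 E=12003/1991 H=256/41] → run E
t=24: vr[C=8825856/1304105 H=256/41] → run H
t=25: vr[C=8825856/1304105 H=1536/205] → run C
t=26: vr[C=2172928/260821 H=1536/205] → run H
t=27: vr[C=2172928/260821] → run C
t=28: vr[C=12903424/1304105] → run C
t=29: (idle)
t=30: (idle)
t=31: (idle)
t=32: (idle)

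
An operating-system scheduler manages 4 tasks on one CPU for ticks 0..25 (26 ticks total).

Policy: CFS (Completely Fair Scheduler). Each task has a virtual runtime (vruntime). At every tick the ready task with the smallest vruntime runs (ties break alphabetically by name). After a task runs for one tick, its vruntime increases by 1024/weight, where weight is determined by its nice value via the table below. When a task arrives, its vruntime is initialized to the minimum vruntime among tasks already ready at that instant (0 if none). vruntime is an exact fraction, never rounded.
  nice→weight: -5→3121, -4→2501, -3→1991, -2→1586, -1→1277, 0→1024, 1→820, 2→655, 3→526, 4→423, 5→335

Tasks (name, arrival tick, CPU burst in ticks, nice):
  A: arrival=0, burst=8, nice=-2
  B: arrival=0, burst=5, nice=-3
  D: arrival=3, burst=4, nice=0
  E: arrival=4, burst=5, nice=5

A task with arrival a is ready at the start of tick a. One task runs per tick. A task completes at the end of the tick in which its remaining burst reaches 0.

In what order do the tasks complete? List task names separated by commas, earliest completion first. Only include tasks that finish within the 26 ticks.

t=0: vr[A=0 B=0] → run A
t=1: vr[A=512/793 B=0] → run B
t=2: vr[A=512/793 B=1024/1991] → run B
t=3: vr[A=512/793 B=2048/1991 D=512/793] → run A
t=4: vr[A=1024/793 B=2048/1991 D=512/793 E=512/793] → run D
t=5: vr[A=1024/793 B=2048/1991 D=1305/793 E=512/793] → run E
t=6: vr[A=1024/793 B=2048/1991 D=1305/793 E=983552/265655] → run B
t=7: vr[A=1024/793 B=3072/1991 D=1305/793 E=983552/265655] → run A
t=8: vr[A=1536/793 B=3072/1991 D=1305/793 E=983552/265655] → run B
t=9: vr[A=1536/793 B=4096/1991 D=1305/793 E=983552/265655] → run D
t=10: vr[A=1536/793 B=4096/1991 D=2098/793 E=983552/265655] → run A
t=11: vr[A=2048/793 B=4096/1991 D=2098/793 E=983552/265655] → run B
t=12: vr[A=2048/793 D=2098/793 E=983552/265655] → run A
t=13: vr[A=2560/793 D=2098/793 E=983552/265655] → run D
t=14: vr[A=2560/793 D=2891/793 E=983552/265655] → run A
t=15: vr[A=3072/793 D=2891/793 E=983552/265655] → run D
t=16: vr[A=3072/793 E=983552/265655] → run E
t=17: vr[A=3072/793 E=1795584/265655] → run A
t=18: vr[A=3584/793 E=1795584/265655] → run A
t=19: vr[E=1795584/265655] → run E
t=20: vr[E=2607616/265655] → run E
t=21: vr[E=3419648/265655] → run E
t=22: (idle)
t=23: (idle)
t=24: (idle)
t=25: (idle)

completion order = B, D, A, E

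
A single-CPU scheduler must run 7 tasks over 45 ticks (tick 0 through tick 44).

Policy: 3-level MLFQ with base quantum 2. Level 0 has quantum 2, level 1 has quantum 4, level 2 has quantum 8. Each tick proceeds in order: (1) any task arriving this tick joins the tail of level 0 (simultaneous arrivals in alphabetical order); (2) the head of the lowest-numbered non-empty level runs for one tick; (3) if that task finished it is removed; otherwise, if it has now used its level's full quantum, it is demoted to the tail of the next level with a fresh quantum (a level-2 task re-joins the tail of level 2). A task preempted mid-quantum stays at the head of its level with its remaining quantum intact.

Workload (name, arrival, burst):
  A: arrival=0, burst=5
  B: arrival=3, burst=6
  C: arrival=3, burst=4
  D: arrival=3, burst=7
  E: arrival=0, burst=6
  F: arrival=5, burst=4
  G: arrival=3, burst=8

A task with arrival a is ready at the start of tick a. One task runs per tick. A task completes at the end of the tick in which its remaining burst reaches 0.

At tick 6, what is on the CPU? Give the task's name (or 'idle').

t=0: L0/L1/L2 = AE/-/- → run A
t=1: L0/L1/L2 = AE/-/- → run A
t=2: L0/L1/L2 = E/A/- → run E
t=3: L0/L1/L2 = EBCDG/A/- → run E
t=4: L0/L1/L2 = BCDG/AE/- → run B
t=5: L0/L1/L2 = BCDGF/AE/- → run B
t=6: L0/L1/L2 = CDGF/AEB/- → run C
t=7: L0/L1/L2 = CDGF/AEB/- → run C
t=8: L0/L1/L2 = DGF/AEBC/- → run D
t=9: L0/L1/L2 = DGF/AEBC/- → run D
t=10: L0/L1/L2 = GF/AEBCD/- → run G
t=11: L0/L1/L2 = GF/AEBCD/- → run G
t=12: L0/L1/L2 = F/AEBCDG/- → run F
t=13: L0/L1/L2 = F/AEBCDG/- → run F
t=14: L0/L1/L2 = -/AEBCDGF/- → run A
t=15: L0/L1/L2 = -/AEBCDGF/- → run A
t=16: L0/L1/L2 = -/AEBCDGF/- → run A
t=17: L0/L1/L2 = -/EBCDGF/- → run E
t=18: L0/L1/L2 = -/EBCDGF/- → run E
t=19: L0/L1/L2 = -/EBCDGF/- → run E
t=20: L0/L1/L2 = -/EBCDGF/- → run E
t=21: L0/L1/L2 = -/BCDGF/- → run B
t=22: L0/L1/L2 = -/BCDGF/- → run B
t=23: L0/L1/L2 = -/BCDGF/- → run B
t=24: L0/L1/L2 = -/BCDGF/- → run B
t=25: L0/L1/L2 = -/CDGF/- → run C
t=26: L0/L1/L2 = -/CDGF/- → run C
t=27: L0/L1/L2 = -/DGF/- → run D
t=28: L0/L1/L2 = -/DGF/- → run D
t=29: L0/L1/L2 = -/DGF/- → run D
t=30: L0/L1/L2 = -/DGF/- → run D
t=31: L0/L1/L2 = -/GF/D → run G
t=32: L0/L1/L2 = -/GF/D → run G
t=33: L0/L1/L2 = -/GF/D → run G
t=34: L0/L1/L2 = -/GF/D → run G
t=35: L0/L1/L2 = -/F/DG → run F
t=36: L0/L1/L2 = -/F/DG → run F
t=37: L0/L1/L2 = -/-/DG → run D
t=38: L0/L1/L2 = -/-/G → run G
t=39: L0/L1/L2 = -/-/G → run G
t=40: (idle)
t=41: (idle)
t=42: (idle)
t=43: (idle)
t=44: (idle)

running at tick 6 = C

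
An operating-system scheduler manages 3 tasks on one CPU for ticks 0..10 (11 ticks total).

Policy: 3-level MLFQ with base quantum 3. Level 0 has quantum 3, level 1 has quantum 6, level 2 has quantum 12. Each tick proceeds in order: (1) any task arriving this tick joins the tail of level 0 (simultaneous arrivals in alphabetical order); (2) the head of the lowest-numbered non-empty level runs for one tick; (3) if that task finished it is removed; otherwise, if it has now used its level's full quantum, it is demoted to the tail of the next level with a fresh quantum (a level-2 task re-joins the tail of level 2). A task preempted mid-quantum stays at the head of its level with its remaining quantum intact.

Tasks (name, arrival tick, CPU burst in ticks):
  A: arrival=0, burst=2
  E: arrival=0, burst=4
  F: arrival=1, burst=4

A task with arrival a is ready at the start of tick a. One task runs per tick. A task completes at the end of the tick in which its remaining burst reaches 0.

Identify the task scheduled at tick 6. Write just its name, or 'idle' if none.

t=0: L0/L1/L2 = AE/-/- → run A
t=1: L0/L1/L2 = AEF/-/- → run A
t=2: L0/L1/L2 = EF/-/- → run E
t=3: L0/L1/L2 = EF/-/- → run E
t=4: L0/L1/L2 = EF/-/- → run E
t=5: L0/L1/L2 = F/E/- → run F
t=6: L0/L1/L2 = F/E/- → run F
t=7: L0/L1/L2 = F/E/- → run F
t=8: L0/L1/L2 = -/EF/- → run E
t=9: L0/L1/L2 = -/F/- → run F
t=10: (idle)

running at tick 6 = F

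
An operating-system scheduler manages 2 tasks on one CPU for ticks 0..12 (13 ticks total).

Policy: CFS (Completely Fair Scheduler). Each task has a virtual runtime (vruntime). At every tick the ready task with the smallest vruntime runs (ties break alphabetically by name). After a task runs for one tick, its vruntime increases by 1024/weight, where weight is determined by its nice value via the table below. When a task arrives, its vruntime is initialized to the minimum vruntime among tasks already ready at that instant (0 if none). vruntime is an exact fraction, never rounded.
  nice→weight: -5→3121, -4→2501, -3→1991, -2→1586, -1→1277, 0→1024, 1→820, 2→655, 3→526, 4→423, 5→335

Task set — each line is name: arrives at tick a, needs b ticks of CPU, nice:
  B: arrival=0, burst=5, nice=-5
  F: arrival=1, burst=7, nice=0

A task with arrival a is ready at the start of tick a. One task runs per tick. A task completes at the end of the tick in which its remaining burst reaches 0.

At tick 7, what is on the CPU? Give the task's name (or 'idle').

running at tick 7 = F

t=0: vr[B=0] → run B
t=1: vr[B=1024/3121 F=1024/3121] → run B
t=2: vr[B=2048/3121 F=1024/3121] → run F
t=3: vr[B=2048/3121 F=4145/3121] → run B
t=4: vr[B=3072/3121 F=4145/3121] → run B
t=5: vr[B=4096/3121 F=4145/3121] → run B
t=6: vr[F=4145/3121] → run F
t=7: vr[F=7266/3121] → run F
t=8: vr[F=10387/3121] → run F
t=9: vr[F=13508/3121] → run F
t=10: vr[F=16629/3121] → run F
t=11: vr[F=19750/3121] → run F
t=12: (idle)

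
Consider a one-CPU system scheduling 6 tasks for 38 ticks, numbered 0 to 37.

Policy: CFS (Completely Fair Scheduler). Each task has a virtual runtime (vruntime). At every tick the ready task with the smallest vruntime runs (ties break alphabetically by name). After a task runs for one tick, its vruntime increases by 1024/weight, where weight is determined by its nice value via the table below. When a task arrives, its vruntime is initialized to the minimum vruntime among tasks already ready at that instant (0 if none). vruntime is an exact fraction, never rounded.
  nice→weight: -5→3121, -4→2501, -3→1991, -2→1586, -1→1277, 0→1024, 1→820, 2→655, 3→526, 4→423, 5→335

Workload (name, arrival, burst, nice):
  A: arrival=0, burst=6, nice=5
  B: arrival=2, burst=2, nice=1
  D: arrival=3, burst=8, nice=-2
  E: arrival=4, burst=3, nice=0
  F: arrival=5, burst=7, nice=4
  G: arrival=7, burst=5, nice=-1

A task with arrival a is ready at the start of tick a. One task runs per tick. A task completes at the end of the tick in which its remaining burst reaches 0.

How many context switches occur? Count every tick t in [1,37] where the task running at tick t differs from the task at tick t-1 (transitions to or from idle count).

context switches = 26

t=0: vr[A=0] → run A
t=1: vr[A=1024/335] → run A
t=2: vr[A=2048/335 B=2048/335] → run A
t=3: vr[A=3072/335 B=2048/335 D=2048/335] → run B
t=4: vr[A=3072/335 B=20224/2747 D=2048/335 E=2048/335] → run D
t=5: vr[A=3072/335 B=20224/2747 D=1795584/265655 E=2048/335 F=2048/335] → run E
t=6: vr[A=3072/335 B=20224/2747 D=1795584/265655 E=2383/335 F=2048/335] → run F
t=7: vr[A=3072/335 B=20224/2747 D=1795584/265655 E=2383/335 F=1209344/141705 G=1795584/265655] → run D
t=8: vr[A=3072/335 B=20224/2747 D=1967104/265655 E=2383/335 F=1209344/141705 G=1795584/265655] → run G
t=9: vr[A=3072/335 B=20224/2747 D=1967104/265655 E=2383/335 F=1209344/141705 G=2564991488/339241435] → run E
t=10: vr[A=3072/335 B=20224/2747 D=1967104/265655 E=2718/335 F=1209344/141705 G=2564991488/339241435] → run B
t=11: vr[A=3072/335 D=1967104/265655 E=2718/335 F=1209344/141705 G=2564991488/339241435] → run D
t=12: vr[A=3072/335 D=2138624/265655 E=2718/335 F=1209344/141705 G=2564991488/339241435] → run G
t=13: vr[A=3072/335 D=2138624/265655 E=2718/335 F=1209344/141705 G=2837022208/339241435] → run D
t=14: vr[A=3072/335 D=2310144/265655 E=2718/335 F=1209344/141705 G=2837022208/339241435] → run E
t=15: vr[A=3072/335 D=2310144/265655 F=1209344/141705 G=2837022208/339241435] → run G
t=16: vr[A=3072/335 D=2310144/265655 F=1209344/141705 G=3109052928/339241435] → run F
t=17: vr[A=3072/335 D=2310144/265655 F=1552384/141705 G=3109052928/339241435] → run D
t=18: vr[A=3072/335 D=2481664/265655 F=1552384/141705 G=3109052928/339241435] → run G
t=19: vr[A=3072/335 D=2481664/265655 F=1552384/141705 G=3381083648/339241435] → run A
t=20: vr[A=4096/335 D=2481664/265655 F=1552384/141705 G=3381083648/339241435] → run D
t=21: vr[A=4096/335 D=2653184/265655 F=1552384/141705 G=3381083648/339241435] → run G
t=22: vr[A=4096/335 D=2653184/265655 F=1552384/141705] → run D
t=23: vr[A=4096/335 D=2824704/265655 F=1552384/141705] → run D
t=24: vr[A=4096/335 F=1552384/141705] → run F
t=25: vr[A=4096/335 F=631808/47235] → run A
t=26: vr[A=1024/67 F=631808/47235] → run F
t=27: vr[A=1024/67 F=2238464/141705] → run A
t=28: vr[F=2238464/141705] → run F
t=29: vr[F=2581504/141705] → run F
t=30: vr[F=974848/47235] → run F
t=31: (idle)
t=32: (idle)
t=33: (idle)
t=34: (idle)
t=35: (idle)
t=36: (idle)
t=37: (idle)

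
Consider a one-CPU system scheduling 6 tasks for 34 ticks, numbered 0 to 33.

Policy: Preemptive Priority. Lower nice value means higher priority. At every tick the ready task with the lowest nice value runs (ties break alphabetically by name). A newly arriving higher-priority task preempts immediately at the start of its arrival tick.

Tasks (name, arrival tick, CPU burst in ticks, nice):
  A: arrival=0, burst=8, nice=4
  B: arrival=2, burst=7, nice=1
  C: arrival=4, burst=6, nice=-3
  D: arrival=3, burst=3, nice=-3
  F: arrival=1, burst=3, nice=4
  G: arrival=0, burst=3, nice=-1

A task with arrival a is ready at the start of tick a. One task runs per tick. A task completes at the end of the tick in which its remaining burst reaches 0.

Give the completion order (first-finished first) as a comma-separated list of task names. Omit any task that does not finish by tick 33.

completion order = G, C, D, B, A, F

t=0: ready={A,G} → run G
t=1: ready={A,F,G} → run G
t=2: ready={A,B,F,G} → run G
t=3: ready={A,B,D,F} → run D
t=4: ready={A,B,C,D,F} → run C
t=5: ready={A,B,C,D,F} → run C
t=6: ready={A,B,C,D,F} → run C
t=7: ready={A,B,C,D,F} → run C
t=8: ready={A,B,C,D,F} → run C
t=9: ready={A,B,C,D,F} → run C
t=10: ready={A,B,D,F} → run D
t=11: ready={A,B,D,F} → run D
t=12: ready={A,B,F} → run B
t=13: ready={A,B,F} → run B
t=14: ready={A,B,F} → run B
t=15: ready={A,B,F} → run B
t=16: ready={A,B,F} → run B
t=17: ready={A,B,F} → run B
t=18: ready={A,B,F} → run B
t=19: ready={A,F} → run A
t=20: ready={A,F} → run A
t=21: ready={A,F} → run A
t=22: ready={A,F} → run A
t=23: ready={A,F} → run A
t=24: ready={A,F} → run A
t=25: ready={A,F} → run A
t=26: ready={A,F} → run A
t=27: ready={F} → run F
t=28: ready={F} → run F
t=29: ready={F} → run F
t=30: (idle)
t=31: (idle)
t=32: (idle)
t=33: (idle)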